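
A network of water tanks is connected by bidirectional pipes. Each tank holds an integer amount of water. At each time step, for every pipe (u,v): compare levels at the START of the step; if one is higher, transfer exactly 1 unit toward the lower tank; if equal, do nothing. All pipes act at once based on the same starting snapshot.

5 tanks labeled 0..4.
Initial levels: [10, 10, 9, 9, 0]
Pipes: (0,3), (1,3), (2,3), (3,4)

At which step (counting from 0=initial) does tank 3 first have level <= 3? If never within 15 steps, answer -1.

Step 1: flows [0->3,1->3,2=3,3->4] -> levels [9 9 9 10 1]
Step 2: flows [3->0,3->1,3->2,3->4] -> levels [10 10 10 6 2]
Step 3: flows [0->3,1->3,2->3,3->4] -> levels [9 9 9 8 3]
Step 4: flows [0->3,1->3,2->3,3->4] -> levels [8 8 8 10 4]
Step 5: flows [3->0,3->1,3->2,3->4] -> levels [9 9 9 6 5]
Step 6: flows [0->3,1->3,2->3,3->4] -> levels [8 8 8 8 6]
Step 7: flows [0=3,1=3,2=3,3->4] -> levels [8 8 8 7 7]
Step 8: flows [0->3,1->3,2->3,3=4] -> levels [7 7 7 10 7]
Step 9: flows [3->0,3->1,3->2,3->4] -> levels [8 8 8 6 8]
Step 10: flows [0->3,1->3,2->3,4->3] -> levels [7 7 7 10 7]
  -> period-2 cycle (repeats step 8); tank 3 never drops to <=3
Tank 3 never reaches <=3 within 15 steps

Answer: -1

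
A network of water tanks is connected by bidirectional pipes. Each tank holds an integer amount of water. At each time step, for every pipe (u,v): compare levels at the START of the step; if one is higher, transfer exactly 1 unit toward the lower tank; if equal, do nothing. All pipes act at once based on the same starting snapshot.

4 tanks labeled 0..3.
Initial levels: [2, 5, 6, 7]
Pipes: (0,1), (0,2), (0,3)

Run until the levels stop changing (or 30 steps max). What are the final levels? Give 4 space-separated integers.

Step 1: flows [1->0,2->0,3->0] -> levels [5 4 5 6]
Step 2: flows [0->1,0=2,3->0] -> levels [5 5 5 5]
Step 3: flows [0=1,0=2,0=3] -> levels [5 5 5 5]
  -> stable (no change)

Answer: 5 5 5 5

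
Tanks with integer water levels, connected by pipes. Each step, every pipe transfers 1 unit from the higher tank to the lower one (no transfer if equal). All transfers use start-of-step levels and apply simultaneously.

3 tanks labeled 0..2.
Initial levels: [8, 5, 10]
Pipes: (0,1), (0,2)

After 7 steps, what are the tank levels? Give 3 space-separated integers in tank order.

Answer: 7 8 8

Derivation:
Step 1: flows [0->1,2->0] -> levels [8 6 9]
Step 2: flows [0->1,2->0] -> levels [8 7 8]
Step 3: flows [0->1,0=2] -> levels [7 8 8]
Step 4: flows [1->0,2->0] -> levels [9 7 7]
Step 5: flows [0->1,0->2] -> levels [7 8 8]
  -> period-2 cycle: step 5 state = step 3 state
  -> state at step 7: (7-3) mod 2 = 0, same as step 3 -> [7 8 8]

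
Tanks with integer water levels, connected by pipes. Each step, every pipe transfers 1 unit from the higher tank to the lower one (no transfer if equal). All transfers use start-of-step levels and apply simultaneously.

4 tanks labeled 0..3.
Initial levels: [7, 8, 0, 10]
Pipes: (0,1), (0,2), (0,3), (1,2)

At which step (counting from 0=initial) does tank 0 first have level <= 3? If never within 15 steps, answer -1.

Step 1: flows [1->0,0->2,3->0,1->2] -> levels [8 6 2 9]
Step 2: flows [0->1,0->2,3->0,1->2] -> levels [7 6 4 8]
Step 3: flows [0->1,0->2,3->0,1->2] -> levels [6 6 6 7]
Step 4: flows [0=1,0=2,3->0,1=2] -> levels [7 6 6 6]
Step 5: flows [0->1,0->2,0->3,1=2] -> levels [4 7 7 7]
Step 6: flows [1->0,2->0,3->0,1=2] -> levels [7 6 6 6]
  -> period-2 cycle (repeats step 4); tank 0 never drops to <=3
Tank 0 never reaches <=3 within 15 steps

Answer: -1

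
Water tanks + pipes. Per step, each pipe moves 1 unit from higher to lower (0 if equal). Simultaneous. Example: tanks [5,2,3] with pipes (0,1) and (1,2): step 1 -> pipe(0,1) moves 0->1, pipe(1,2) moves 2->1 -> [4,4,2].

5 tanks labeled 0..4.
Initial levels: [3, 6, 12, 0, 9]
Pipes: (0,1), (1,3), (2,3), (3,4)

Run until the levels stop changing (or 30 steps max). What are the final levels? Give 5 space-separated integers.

Answer: 5 6 7 5 7

Derivation:
Step 1: flows [1->0,1->3,2->3,4->3] -> levels [4 4 11 3 8]
Step 2: flows [0=1,1->3,2->3,4->3] -> levels [4 3 10 6 7]
Step 3: flows [0->1,3->1,2->3,4->3] -> levels [3 5 9 7 6]
Step 4: flows [1->0,3->1,2->3,3->4] -> levels [4 5 8 6 7]
Step 5: flows [1->0,3->1,2->3,4->3] -> levels [5 5 7 7 6]
Step 6: flows [0=1,3->1,2=3,3->4] -> levels [5 6 7 5 7]
Step 7: flows [1->0,1->3,2->3,4->3] -> levels [6 4 6 8 6]
Step 8: flows [0->1,3->1,3->2,3->4] -> levels [5 6 7 5 7]
  -> period-2 cycle: step 8 state = step 6 state; never stabilizes
  -> state at step 30: (30-6) mod 2 = 0, same as step 6 -> [5 6 7 5 7]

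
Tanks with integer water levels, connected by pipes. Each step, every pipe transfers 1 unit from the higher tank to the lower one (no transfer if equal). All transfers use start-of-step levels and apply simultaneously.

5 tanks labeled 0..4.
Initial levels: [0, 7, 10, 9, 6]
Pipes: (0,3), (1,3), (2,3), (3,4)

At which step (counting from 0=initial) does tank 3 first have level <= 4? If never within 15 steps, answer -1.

Answer: 7

Derivation:
Step 1: flows [3->0,3->1,2->3,3->4] -> levels [1 8 9 7 7]
Step 2: flows [3->0,1->3,2->3,3=4] -> levels [2 7 8 8 7]
Step 3: flows [3->0,3->1,2=3,3->4] -> levels [3 8 8 5 8]
Step 4: flows [3->0,1->3,2->3,4->3] -> levels [4 7 7 7 7]
Step 5: flows [3->0,1=3,2=3,3=4] -> levels [5 7 7 6 7]
Step 6: flows [3->0,1->3,2->3,4->3] -> levels [6 6 6 8 6]
Step 7: flows [3->0,3->1,3->2,3->4] -> levels [7 7 7 4 7]
Tank 3 first reaches <=4 at step 7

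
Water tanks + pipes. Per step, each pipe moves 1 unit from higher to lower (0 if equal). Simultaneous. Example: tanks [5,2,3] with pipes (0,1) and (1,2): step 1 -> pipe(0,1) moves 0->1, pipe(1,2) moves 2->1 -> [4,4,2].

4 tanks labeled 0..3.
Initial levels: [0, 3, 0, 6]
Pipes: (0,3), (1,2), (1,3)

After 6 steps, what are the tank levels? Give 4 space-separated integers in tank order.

Step 1: flows [3->0,1->2,3->1] -> levels [1 3 1 4]
Step 2: flows [3->0,1->2,3->1] -> levels [2 3 2 2]
Step 3: flows [0=3,1->2,1->3] -> levels [2 1 3 3]
Step 4: flows [3->0,2->1,3->1] -> levels [3 3 2 1]
Step 5: flows [0->3,1->2,1->3] -> levels [2 1 3 3]
  -> period-2 cycle: step 5 state = step 3 state
  -> state at step 6: (6-3) mod 2 = 1, same as step 4 -> [3 3 2 1]

Answer: 3 3 2 1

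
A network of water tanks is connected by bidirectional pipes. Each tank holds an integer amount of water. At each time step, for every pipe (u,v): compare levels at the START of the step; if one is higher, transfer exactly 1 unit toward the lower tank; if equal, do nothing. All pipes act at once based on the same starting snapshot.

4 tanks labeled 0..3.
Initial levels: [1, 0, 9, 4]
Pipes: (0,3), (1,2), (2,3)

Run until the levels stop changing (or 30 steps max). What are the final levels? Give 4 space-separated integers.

Step 1: flows [3->0,2->1,2->3] -> levels [2 1 7 4]
Step 2: flows [3->0,2->1,2->3] -> levels [3 2 5 4]
Step 3: flows [3->0,2->1,2->3] -> levels [4 3 3 4]
Step 4: flows [0=3,1=2,3->2] -> levels [4 3 4 3]
Step 5: flows [0->3,2->1,2->3] -> levels [3 4 2 5]
Step 6: flows [3->0,1->2,3->2] -> levels [4 3 4 3]
  -> period-2 cycle: step 6 state = step 4 state; never stabilizes
  -> state at step 30: (30-4) mod 2 = 0, same as step 4 -> [4 3 4 3]

Answer: 4 3 4 3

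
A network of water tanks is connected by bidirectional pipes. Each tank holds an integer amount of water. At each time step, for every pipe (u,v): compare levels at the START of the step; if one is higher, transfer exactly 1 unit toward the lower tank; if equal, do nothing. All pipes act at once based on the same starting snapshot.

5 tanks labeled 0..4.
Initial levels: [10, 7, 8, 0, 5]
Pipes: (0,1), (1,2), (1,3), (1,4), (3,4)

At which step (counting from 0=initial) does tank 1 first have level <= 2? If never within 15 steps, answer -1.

Step 1: flows [0->1,2->1,1->3,1->4,4->3] -> levels [9 7 7 2 5]
Step 2: flows [0->1,1=2,1->3,1->4,4->3] -> levels [8 6 7 4 5]
Step 3: flows [0->1,2->1,1->3,1->4,4->3] -> levels [7 6 6 6 5]
Step 4: flows [0->1,1=2,1=3,1->4,3->4] -> levels [6 6 6 5 7]
Step 5: flows [0=1,1=2,1->3,4->1,4->3] -> levels [6 6 6 7 5]
Step 6: flows [0=1,1=2,3->1,1->4,3->4] -> levels [6 6 6 5 7]
  -> period-2 cycle (repeats step 4); tank 1 never drops to <=2
Tank 1 never reaches <=2 within 15 steps

Answer: -1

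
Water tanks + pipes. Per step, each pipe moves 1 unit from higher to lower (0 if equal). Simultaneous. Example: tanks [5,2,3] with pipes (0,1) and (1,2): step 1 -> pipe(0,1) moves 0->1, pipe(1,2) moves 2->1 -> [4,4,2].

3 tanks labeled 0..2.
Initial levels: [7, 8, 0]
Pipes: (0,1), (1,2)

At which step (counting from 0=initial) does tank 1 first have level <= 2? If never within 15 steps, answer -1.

Step 1: flows [1->0,1->2] -> levels [8 6 1]
Step 2: flows [0->1,1->2] -> levels [7 6 2]
Step 3: flows [0->1,1->2] -> levels [6 6 3]
Step 4: flows [0=1,1->2] -> levels [6 5 4]
Step 5: flows [0->1,1->2] -> levels [5 5 5]
Step 6: flows [0=1,1=2] -> levels [5 5 5]
  -> stable; tank 1 stays at 5 > 2
Tank 1 never reaches <=2 within 15 steps

Answer: -1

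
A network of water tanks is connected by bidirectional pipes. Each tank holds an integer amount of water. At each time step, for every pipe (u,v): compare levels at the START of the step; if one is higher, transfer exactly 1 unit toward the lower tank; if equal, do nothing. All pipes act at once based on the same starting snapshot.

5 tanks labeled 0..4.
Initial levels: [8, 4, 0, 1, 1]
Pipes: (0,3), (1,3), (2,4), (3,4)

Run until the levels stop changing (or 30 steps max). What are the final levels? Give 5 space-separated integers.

Step 1: flows [0->3,1->3,4->2,3=4] -> levels [7 3 1 3 0]
Step 2: flows [0->3,1=3,2->4,3->4] -> levels [6 3 0 3 2]
Step 3: flows [0->3,1=3,4->2,3->4] -> levels [5 3 1 3 2]
Step 4: flows [0->3,1=3,4->2,3->4] -> levels [4 3 2 3 2]
Step 5: flows [0->3,1=3,2=4,3->4] -> levels [3 3 2 3 3]
Step 6: flows [0=3,1=3,4->2,3=4] -> levels [3 3 3 3 2]
Step 7: flows [0=3,1=3,2->4,3->4] -> levels [3 3 2 2 4]
Step 8: flows [0->3,1->3,4->2,4->3] -> levels [2 2 3 5 2]
Step 9: flows [3->0,3->1,2->4,3->4] -> levels [3 3 2 2 4]
  -> period-2 cycle: step 9 state = step 7 state; never stabilizes
  -> state at step 30: (30-7) mod 2 = 1, same as step 8 -> [2 2 3 5 2]

Answer: 2 2 3 5 2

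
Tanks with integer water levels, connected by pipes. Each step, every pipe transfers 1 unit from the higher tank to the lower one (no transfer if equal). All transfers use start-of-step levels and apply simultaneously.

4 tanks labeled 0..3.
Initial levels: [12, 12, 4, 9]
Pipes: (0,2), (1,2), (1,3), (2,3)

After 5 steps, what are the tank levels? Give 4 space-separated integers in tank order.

Answer: 10 10 8 9

Derivation:
Step 1: flows [0->2,1->2,1->3,3->2] -> levels [11 10 7 9]
Step 2: flows [0->2,1->2,1->3,3->2] -> levels [10 8 10 9]
Step 3: flows [0=2,2->1,3->1,2->3] -> levels [10 10 8 9]
Step 4: flows [0->2,1->2,1->3,3->2] -> levels [9 8 11 9]
Step 5: flows [2->0,2->1,3->1,2->3] -> levels [10 10 8 9]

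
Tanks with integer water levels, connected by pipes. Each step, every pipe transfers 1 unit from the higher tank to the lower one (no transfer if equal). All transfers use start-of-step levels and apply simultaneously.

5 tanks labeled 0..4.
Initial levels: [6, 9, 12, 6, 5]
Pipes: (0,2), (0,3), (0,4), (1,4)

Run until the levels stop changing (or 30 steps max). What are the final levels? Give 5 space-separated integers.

Answer: 9 8 8 7 6

Derivation:
Step 1: flows [2->0,0=3,0->4,1->4] -> levels [6 8 11 6 7]
Step 2: flows [2->0,0=3,4->0,1->4] -> levels [8 7 10 6 7]
Step 3: flows [2->0,0->3,0->4,1=4] -> levels [7 7 9 7 8]
Step 4: flows [2->0,0=3,4->0,4->1] -> levels [9 8 8 7 6]
Step 5: flows [0->2,0->3,0->4,1->4] -> levels [6 7 9 8 8]
Step 6: flows [2->0,3->0,4->0,4->1] -> levels [9 8 8 7 6]
  -> period-2 cycle: step 6 state = step 4 state; never stabilizes
  -> state at step 30: (30-4) mod 2 = 0, same as step 4 -> [9 8 8 7 6]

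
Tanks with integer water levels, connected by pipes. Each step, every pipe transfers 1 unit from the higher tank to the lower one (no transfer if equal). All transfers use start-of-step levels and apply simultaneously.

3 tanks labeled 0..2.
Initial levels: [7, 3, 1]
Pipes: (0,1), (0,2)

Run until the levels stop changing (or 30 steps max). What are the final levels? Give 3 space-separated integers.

Step 1: flows [0->1,0->2] -> levels [5 4 2]
Step 2: flows [0->1,0->2] -> levels [3 5 3]
Step 3: flows [1->0,0=2] -> levels [4 4 3]
Step 4: flows [0=1,0->2] -> levels [3 4 4]
Step 5: flows [1->0,2->0] -> levels [5 3 3]
Step 6: flows [0->1,0->2] -> levels [3 4 4]
  -> period-2 cycle: step 6 state = step 4 state; never stabilizes
  -> state at step 30: (30-4) mod 2 = 0, same as step 4 -> [3 4 4]

Answer: 3 4 4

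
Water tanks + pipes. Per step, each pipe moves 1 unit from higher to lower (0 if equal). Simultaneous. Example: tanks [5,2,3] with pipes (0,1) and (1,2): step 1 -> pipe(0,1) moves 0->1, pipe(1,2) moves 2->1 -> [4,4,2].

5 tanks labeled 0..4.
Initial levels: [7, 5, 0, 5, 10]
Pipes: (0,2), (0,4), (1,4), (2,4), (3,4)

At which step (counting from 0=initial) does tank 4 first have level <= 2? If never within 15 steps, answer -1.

Answer: -1

Derivation:
Step 1: flows [0->2,4->0,4->1,4->2,4->3] -> levels [7 6 2 6 6]
Step 2: flows [0->2,0->4,1=4,4->2,3=4] -> levels [5 6 4 6 6]
Step 3: flows [0->2,4->0,1=4,4->2,3=4] -> levels [5 6 6 6 4]
Step 4: flows [2->0,0->4,1->4,2->4,3->4] -> levels [5 5 4 5 8]
Step 5: flows [0->2,4->0,4->1,4->2,4->3] -> levels [5 6 6 6 4]
  -> period-2 cycle (repeats step 3); tank 4 never drops to <=2
Tank 4 never reaches <=2 within 15 steps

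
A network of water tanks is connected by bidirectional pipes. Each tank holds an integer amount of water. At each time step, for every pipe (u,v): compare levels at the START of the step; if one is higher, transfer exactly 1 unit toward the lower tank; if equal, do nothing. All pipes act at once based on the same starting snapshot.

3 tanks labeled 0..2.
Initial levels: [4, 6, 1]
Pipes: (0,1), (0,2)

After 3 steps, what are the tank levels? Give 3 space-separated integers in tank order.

Answer: 3 4 4

Derivation:
Step 1: flows [1->0,0->2] -> levels [4 5 2]
Step 2: flows [1->0,0->2] -> levels [4 4 3]
Step 3: flows [0=1,0->2] -> levels [3 4 4]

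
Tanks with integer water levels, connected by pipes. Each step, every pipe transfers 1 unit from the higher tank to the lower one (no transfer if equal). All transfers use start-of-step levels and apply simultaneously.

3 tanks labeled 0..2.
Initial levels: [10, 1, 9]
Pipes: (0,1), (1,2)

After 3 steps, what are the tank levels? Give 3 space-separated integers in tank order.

Answer: 7 7 6

Derivation:
Step 1: flows [0->1,2->1] -> levels [9 3 8]
Step 2: flows [0->1,2->1] -> levels [8 5 7]
Step 3: flows [0->1,2->1] -> levels [7 7 6]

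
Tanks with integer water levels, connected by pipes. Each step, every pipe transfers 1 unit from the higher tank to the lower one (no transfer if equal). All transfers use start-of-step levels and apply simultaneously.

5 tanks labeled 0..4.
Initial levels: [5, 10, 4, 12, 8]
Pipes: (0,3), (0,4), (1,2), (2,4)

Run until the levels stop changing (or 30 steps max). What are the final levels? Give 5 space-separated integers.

Answer: 7 8 6 9 9

Derivation:
Step 1: flows [3->0,4->0,1->2,4->2] -> levels [7 9 6 11 6]
Step 2: flows [3->0,0->4,1->2,2=4] -> levels [7 8 7 10 7]
Step 3: flows [3->0,0=4,1->2,2=4] -> levels [8 7 8 9 7]
Step 4: flows [3->0,0->4,2->1,2->4] -> levels [8 8 6 8 9]
Step 5: flows [0=3,4->0,1->2,4->2] -> levels [9 7 8 8 7]
Step 6: flows [0->3,0->4,2->1,2->4] -> levels [7 8 6 9 9]
Step 7: flows [3->0,4->0,1->2,4->2] -> levels [9 7 8 8 7]
  -> period-2 cycle: step 7 state = step 5 state; never stabilizes
  -> state at step 30: (30-5) mod 2 = 1, same as step 6 -> [7 8 6 9 9]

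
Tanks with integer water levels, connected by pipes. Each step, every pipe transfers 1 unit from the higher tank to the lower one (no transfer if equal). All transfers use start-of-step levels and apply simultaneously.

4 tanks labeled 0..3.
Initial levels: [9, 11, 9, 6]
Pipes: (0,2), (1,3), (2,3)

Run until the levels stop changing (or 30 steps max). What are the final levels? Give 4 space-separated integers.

Step 1: flows [0=2,1->3,2->3] -> levels [9 10 8 8]
Step 2: flows [0->2,1->3,2=3] -> levels [8 9 9 9]
Step 3: flows [2->0,1=3,2=3] -> levels [9 9 8 9]
Step 4: flows [0->2,1=3,3->2] -> levels [8 9 10 8]
Step 5: flows [2->0,1->3,2->3] -> levels [9 8 8 10]
Step 6: flows [0->2,3->1,3->2] -> levels [8 9 10 8]
  -> period-2 cycle: step 6 state = step 4 state; never stabilizes
  -> state at step 30: (30-4) mod 2 = 0, same as step 4 -> [8 9 10 8]

Answer: 8 9 10 8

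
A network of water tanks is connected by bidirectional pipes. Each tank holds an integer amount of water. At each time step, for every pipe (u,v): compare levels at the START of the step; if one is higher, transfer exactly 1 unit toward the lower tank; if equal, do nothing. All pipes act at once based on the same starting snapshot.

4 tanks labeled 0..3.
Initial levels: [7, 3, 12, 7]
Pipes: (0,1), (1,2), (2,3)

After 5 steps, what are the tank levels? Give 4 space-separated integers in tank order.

Answer: 7 7 8 7

Derivation:
Step 1: flows [0->1,2->1,2->3] -> levels [6 5 10 8]
Step 2: flows [0->1,2->1,2->3] -> levels [5 7 8 9]
Step 3: flows [1->0,2->1,3->2] -> levels [6 7 8 8]
Step 4: flows [1->0,2->1,2=3] -> levels [7 7 7 8]
Step 5: flows [0=1,1=2,3->2] -> levels [7 7 8 7]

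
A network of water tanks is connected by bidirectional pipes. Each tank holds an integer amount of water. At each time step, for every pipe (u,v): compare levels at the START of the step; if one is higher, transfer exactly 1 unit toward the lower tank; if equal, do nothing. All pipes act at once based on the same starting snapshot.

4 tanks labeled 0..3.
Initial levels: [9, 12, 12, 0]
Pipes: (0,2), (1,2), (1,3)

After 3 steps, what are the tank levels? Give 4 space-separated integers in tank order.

Answer: 10 9 11 3

Derivation:
Step 1: flows [2->0,1=2,1->3] -> levels [10 11 11 1]
Step 2: flows [2->0,1=2,1->3] -> levels [11 10 10 2]
Step 3: flows [0->2,1=2,1->3] -> levels [10 9 11 3]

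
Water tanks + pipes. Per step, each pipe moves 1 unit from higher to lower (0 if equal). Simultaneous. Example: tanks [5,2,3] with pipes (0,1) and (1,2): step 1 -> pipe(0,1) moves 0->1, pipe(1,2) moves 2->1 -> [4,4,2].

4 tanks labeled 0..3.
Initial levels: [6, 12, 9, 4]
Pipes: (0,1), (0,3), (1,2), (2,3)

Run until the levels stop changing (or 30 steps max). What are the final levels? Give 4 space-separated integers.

Step 1: flows [1->0,0->3,1->2,2->3] -> levels [6 10 9 6]
Step 2: flows [1->0,0=3,1->2,2->3] -> levels [7 8 9 7]
Step 3: flows [1->0,0=3,2->1,2->3] -> levels [8 8 7 8]
Step 4: flows [0=1,0=3,1->2,3->2] -> levels [8 7 9 7]
Step 5: flows [0->1,0->3,2->1,2->3] -> levels [6 9 7 9]
Step 6: flows [1->0,3->0,1->2,3->2] -> levels [8 7 9 7]
  -> period-2 cycle: step 6 state = step 4 state; never stabilizes
  -> state at step 30: (30-4) mod 2 = 0, same as step 4 -> [8 7 9 7]

Answer: 8 7 9 7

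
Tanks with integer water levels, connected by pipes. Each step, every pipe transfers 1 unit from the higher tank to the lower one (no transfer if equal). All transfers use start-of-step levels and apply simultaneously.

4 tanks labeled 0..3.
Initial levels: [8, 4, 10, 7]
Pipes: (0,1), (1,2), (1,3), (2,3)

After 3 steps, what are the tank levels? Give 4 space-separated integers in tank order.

Step 1: flows [0->1,2->1,3->1,2->3] -> levels [7 7 8 7]
Step 2: flows [0=1,2->1,1=3,2->3] -> levels [7 8 6 8]
Step 3: flows [1->0,1->2,1=3,3->2] -> levels [8 6 8 7]

Answer: 8 6 8 7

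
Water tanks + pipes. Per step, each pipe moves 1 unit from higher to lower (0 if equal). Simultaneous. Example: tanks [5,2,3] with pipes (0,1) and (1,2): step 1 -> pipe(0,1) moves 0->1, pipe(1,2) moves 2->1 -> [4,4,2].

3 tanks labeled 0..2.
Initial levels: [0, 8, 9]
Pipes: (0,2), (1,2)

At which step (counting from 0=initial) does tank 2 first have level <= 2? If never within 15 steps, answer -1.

Answer: -1

Derivation:
Step 1: flows [2->0,2->1] -> levels [1 9 7]
Step 2: flows [2->0,1->2] -> levels [2 8 7]
Step 3: flows [2->0,1->2] -> levels [3 7 7]
Step 4: flows [2->0,1=2] -> levels [4 7 6]
Step 5: flows [2->0,1->2] -> levels [5 6 6]
Step 6: flows [2->0,1=2] -> levels [6 6 5]
Step 7: flows [0->2,1->2] -> levels [5 5 7]
Step 8: flows [2->0,2->1] -> levels [6 6 5]
  -> period-2 cycle (repeats step 6); tank 2 never drops to <=2
Tank 2 never reaches <=2 within 15 steps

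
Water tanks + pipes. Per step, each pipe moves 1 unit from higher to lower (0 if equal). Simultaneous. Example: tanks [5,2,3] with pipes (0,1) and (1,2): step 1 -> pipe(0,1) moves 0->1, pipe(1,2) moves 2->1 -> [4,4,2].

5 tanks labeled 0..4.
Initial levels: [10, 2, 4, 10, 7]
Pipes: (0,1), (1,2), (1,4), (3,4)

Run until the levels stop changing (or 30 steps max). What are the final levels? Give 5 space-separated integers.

Answer: 7 5 7 6 8

Derivation:
Step 1: flows [0->1,2->1,4->1,3->4] -> levels [9 5 3 9 7]
Step 2: flows [0->1,1->2,4->1,3->4] -> levels [8 6 4 8 7]
Step 3: flows [0->1,1->2,4->1,3->4] -> levels [7 7 5 7 7]
Step 4: flows [0=1,1->2,1=4,3=4] -> levels [7 6 6 7 7]
Step 5: flows [0->1,1=2,4->1,3=4] -> levels [6 8 6 7 6]
Step 6: flows [1->0,1->2,1->4,3->4] -> levels [7 5 7 6 8]
Step 7: flows [0->1,2->1,4->1,4->3] -> levels [6 8 6 7 6]
  -> period-2 cycle: step 7 state = step 5 state; never stabilizes
  -> state at step 30: (30-5) mod 2 = 1, same as step 6 -> [7 5 7 6 8]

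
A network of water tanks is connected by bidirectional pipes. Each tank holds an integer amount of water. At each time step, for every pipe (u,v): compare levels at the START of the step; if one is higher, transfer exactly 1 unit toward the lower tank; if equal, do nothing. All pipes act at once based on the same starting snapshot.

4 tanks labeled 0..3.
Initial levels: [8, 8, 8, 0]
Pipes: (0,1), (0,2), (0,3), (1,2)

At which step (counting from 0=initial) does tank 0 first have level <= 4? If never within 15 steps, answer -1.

Answer: 6

Derivation:
Step 1: flows [0=1,0=2,0->3,1=2] -> levels [7 8 8 1]
Step 2: flows [1->0,2->0,0->3,1=2] -> levels [8 7 7 2]
Step 3: flows [0->1,0->2,0->3,1=2] -> levels [5 8 8 3]
Step 4: flows [1->0,2->0,0->3,1=2] -> levels [6 7 7 4]
Step 5: flows [1->0,2->0,0->3,1=2] -> levels [7 6 6 5]
Step 6: flows [0->1,0->2,0->3,1=2] -> levels [4 7 7 6]
Tank 0 first reaches <=4 at step 6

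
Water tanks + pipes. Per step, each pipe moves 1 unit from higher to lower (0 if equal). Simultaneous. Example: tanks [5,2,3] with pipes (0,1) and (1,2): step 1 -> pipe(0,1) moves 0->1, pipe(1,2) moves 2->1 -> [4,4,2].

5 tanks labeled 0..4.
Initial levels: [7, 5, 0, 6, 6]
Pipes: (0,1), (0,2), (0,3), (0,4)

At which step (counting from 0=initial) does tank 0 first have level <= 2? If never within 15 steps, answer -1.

Step 1: flows [0->1,0->2,0->3,0->4] -> levels [3 6 1 7 7]
Step 2: flows [1->0,0->2,3->0,4->0] -> levels [5 5 2 6 6]
Step 3: flows [0=1,0->2,3->0,4->0] -> levels [6 5 3 5 5]
Step 4: flows [0->1,0->2,0->3,0->4] -> levels [2 6 4 6 6]
Tank 0 first reaches <=2 at step 4

Answer: 4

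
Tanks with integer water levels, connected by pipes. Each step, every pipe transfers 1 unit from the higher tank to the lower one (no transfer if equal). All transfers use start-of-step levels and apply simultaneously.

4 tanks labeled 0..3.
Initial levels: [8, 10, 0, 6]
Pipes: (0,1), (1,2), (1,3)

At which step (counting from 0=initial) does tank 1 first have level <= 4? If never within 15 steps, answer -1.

Step 1: flows [1->0,1->2,1->3] -> levels [9 7 1 7]
Step 2: flows [0->1,1->2,1=3] -> levels [8 7 2 7]
Step 3: flows [0->1,1->2,1=3] -> levels [7 7 3 7]
Step 4: flows [0=1,1->2,1=3] -> levels [7 6 4 7]
Step 5: flows [0->1,1->2,3->1] -> levels [6 7 5 6]
Step 6: flows [1->0,1->2,1->3] -> levels [7 4 6 7]
Tank 1 first reaches <=4 at step 6

Answer: 6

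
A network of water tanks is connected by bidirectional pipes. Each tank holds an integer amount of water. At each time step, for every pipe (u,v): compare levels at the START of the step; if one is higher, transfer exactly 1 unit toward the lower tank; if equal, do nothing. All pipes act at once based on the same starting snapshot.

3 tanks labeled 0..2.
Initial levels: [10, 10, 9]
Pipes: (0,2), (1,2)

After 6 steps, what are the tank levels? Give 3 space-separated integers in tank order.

Answer: 10 10 9

Derivation:
Step 1: flows [0->2,1->2] -> levels [9 9 11]
Step 2: flows [2->0,2->1] -> levels [10 10 9]
  -> period-2 cycle: step 2 state = step 0 state
  -> state at step 6: (6-0) mod 2 = 0, same as step 0 -> [10 10 9]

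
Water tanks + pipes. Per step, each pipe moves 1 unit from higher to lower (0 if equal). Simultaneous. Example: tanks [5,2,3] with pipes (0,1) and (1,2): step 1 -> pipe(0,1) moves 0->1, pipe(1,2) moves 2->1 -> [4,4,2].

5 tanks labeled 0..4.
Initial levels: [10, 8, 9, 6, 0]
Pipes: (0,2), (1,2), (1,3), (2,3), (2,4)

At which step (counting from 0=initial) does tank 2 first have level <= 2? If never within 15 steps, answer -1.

Step 1: flows [0->2,2->1,1->3,2->3,2->4] -> levels [9 8 7 8 1]
Step 2: flows [0->2,1->2,1=3,3->2,2->4] -> levels [8 7 9 7 2]
Step 3: flows [2->0,2->1,1=3,2->3,2->4] -> levels [9 8 5 8 3]
Step 4: flows [0->2,1->2,1=3,3->2,2->4] -> levels [8 7 7 7 4]
Step 5: flows [0->2,1=2,1=3,2=3,2->4] -> levels [7 7 7 7 5]
Step 6: flows [0=2,1=2,1=3,2=3,2->4] -> levels [7 7 6 7 6]
Step 7: flows [0->2,1->2,1=3,3->2,2=4] -> levels [6 6 9 6 6]
Step 8: flows [2->0,2->1,1=3,2->3,2->4] -> levels [7 7 5 7 7]
Step 9: flows [0->2,1->2,1=3,3->2,4->2] -> levels [6 6 9 6 6]
  -> period-2 cycle (repeats step 7); tank 2 never drops to <=2
Tank 2 never reaches <=2 within 15 steps

Answer: -1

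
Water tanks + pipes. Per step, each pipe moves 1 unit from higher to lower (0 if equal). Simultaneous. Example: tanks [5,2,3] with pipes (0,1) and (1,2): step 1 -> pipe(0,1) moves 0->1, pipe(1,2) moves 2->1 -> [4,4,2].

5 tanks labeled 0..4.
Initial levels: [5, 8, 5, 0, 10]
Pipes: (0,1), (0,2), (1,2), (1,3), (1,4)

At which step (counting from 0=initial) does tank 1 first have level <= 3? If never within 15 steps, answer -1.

Step 1: flows [1->0,0=2,1->2,1->3,4->1] -> levels [6 6 6 1 9]
Step 2: flows [0=1,0=2,1=2,1->3,4->1] -> levels [6 6 6 2 8]
Step 3: flows [0=1,0=2,1=2,1->3,4->1] -> levels [6 6 6 3 7]
Step 4: flows [0=1,0=2,1=2,1->3,4->1] -> levels [6 6 6 4 6]
Step 5: flows [0=1,0=2,1=2,1->3,1=4] -> levels [6 5 6 5 6]
Step 6: flows [0->1,0=2,2->1,1=3,4->1] -> levels [5 8 5 5 5]
Step 7: flows [1->0,0=2,1->2,1->3,1->4] -> levels [6 4 6 6 6]
Step 8: flows [0->1,0=2,2->1,3->1,4->1] -> levels [5 8 5 5 5]
  -> period-2 cycle (repeats step 6); tank 1 never drops to <=3
Tank 1 never reaches <=3 within 15 steps

Answer: -1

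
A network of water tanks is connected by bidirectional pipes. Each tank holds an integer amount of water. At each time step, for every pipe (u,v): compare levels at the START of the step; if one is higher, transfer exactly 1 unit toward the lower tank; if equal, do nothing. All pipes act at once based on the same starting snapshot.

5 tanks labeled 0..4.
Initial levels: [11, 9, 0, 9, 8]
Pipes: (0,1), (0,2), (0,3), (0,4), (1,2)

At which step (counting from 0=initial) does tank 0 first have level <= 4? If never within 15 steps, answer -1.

Step 1: flows [0->1,0->2,0->3,0->4,1->2] -> levels [7 9 2 10 9]
Step 2: flows [1->0,0->2,3->0,4->0,1->2] -> levels [9 7 4 9 8]
Step 3: flows [0->1,0->2,0=3,0->4,1->2] -> levels [6 7 6 9 9]
Step 4: flows [1->0,0=2,3->0,4->0,1->2] -> levels [9 5 7 8 8]
Step 5: flows [0->1,0->2,0->3,0->4,2->1] -> levels [5 7 7 9 9]
Step 6: flows [1->0,2->0,3->0,4->0,1=2] -> levels [9 6 6 8 8]
Step 7: flows [0->1,0->2,0->3,0->4,1=2] -> levels [5 7 7 9 9]
  -> period-2 cycle (repeats step 5); tank 0 never drops to <=4
Tank 0 never reaches <=4 within 15 steps

Answer: -1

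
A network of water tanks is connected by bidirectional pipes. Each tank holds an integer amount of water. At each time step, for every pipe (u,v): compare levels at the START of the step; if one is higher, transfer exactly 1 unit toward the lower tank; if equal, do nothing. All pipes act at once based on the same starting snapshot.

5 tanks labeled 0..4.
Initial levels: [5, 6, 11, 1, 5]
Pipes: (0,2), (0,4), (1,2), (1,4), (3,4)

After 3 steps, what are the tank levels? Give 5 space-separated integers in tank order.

Step 1: flows [2->0,0=4,2->1,1->4,4->3] -> levels [6 6 9 2 5]
Step 2: flows [2->0,0->4,2->1,1->4,4->3] -> levels [6 6 7 3 6]
Step 3: flows [2->0,0=4,2->1,1=4,4->3] -> levels [7 7 5 4 5]

Answer: 7 7 5 4 5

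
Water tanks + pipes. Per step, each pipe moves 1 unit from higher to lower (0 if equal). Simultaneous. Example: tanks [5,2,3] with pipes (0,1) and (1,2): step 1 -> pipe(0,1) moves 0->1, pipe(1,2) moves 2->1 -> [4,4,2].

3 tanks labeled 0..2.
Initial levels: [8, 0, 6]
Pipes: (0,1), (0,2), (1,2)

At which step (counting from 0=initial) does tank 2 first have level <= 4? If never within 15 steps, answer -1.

Answer: 3

Derivation:
Step 1: flows [0->1,0->2,2->1] -> levels [6 2 6]
Step 2: flows [0->1,0=2,2->1] -> levels [5 4 5]
Step 3: flows [0->1,0=2,2->1] -> levels [4 6 4]
Tank 2 first reaches <=4 at step 3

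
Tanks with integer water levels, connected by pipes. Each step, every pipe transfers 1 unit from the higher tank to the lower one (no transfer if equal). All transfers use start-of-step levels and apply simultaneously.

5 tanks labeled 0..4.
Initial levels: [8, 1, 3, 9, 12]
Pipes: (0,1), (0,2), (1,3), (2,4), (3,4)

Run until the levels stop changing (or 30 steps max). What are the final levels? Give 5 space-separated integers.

Step 1: flows [0->1,0->2,3->1,4->2,4->3] -> levels [6 3 5 9 10]
Step 2: flows [0->1,0->2,3->1,4->2,4->3] -> levels [4 5 7 9 8]
Step 3: flows [1->0,2->0,3->1,4->2,3->4] -> levels [6 5 7 7 8]
Step 4: flows [0->1,2->0,3->1,4->2,4->3] -> levels [6 7 7 7 6]
Step 5: flows [1->0,2->0,1=3,2->4,3->4] -> levels [8 6 5 6 8]
Step 6: flows [0->1,0->2,1=3,4->2,4->3] -> levels [6 7 7 7 6]
  -> period-2 cycle: step 6 state = step 4 state; never stabilizes
  -> state at step 30: (30-4) mod 2 = 0, same as step 4 -> [6 7 7 7 6]

Answer: 6 7 7 7 6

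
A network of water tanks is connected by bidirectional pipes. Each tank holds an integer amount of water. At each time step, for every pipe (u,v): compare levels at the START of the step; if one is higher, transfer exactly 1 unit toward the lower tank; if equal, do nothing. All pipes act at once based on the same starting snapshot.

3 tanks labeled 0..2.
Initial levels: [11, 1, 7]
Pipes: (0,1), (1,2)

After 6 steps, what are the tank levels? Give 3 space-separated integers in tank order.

Step 1: flows [0->1,2->1] -> levels [10 3 6]
Step 2: flows [0->1,2->1] -> levels [9 5 5]
Step 3: flows [0->1,1=2] -> levels [8 6 5]
Step 4: flows [0->1,1->2] -> levels [7 6 6]
Step 5: flows [0->1,1=2] -> levels [6 7 6]
Step 6: flows [1->0,1->2] -> levels [7 5 7]

Answer: 7 5 7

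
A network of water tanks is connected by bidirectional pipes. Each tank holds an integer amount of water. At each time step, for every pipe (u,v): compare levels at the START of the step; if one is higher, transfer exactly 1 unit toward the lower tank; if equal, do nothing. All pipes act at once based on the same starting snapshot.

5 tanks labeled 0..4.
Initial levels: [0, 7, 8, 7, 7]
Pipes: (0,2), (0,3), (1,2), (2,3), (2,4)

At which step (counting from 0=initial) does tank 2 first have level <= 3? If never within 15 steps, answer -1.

Step 1: flows [2->0,3->0,2->1,2->3,2->4] -> levels [2 8 4 7 8]
Step 2: flows [2->0,3->0,1->2,3->2,4->2] -> levels [4 7 6 5 7]
Step 3: flows [2->0,3->0,1->2,2->3,4->2] -> levels [6 6 6 5 6]
Step 4: flows [0=2,0->3,1=2,2->3,2=4] -> levels [5 6 5 7 6]
Step 5: flows [0=2,3->0,1->2,3->2,4->2] -> levels [6 5 8 5 5]
Step 6: flows [2->0,0->3,2->1,2->3,2->4] -> levels [6 6 4 7 6]
Step 7: flows [0->2,3->0,1->2,3->2,4->2] -> levels [6 5 8 5 5]
  -> period-2 cycle (repeats step 5); tank 2 never drops to <=3
Tank 2 never reaches <=3 within 15 steps

Answer: -1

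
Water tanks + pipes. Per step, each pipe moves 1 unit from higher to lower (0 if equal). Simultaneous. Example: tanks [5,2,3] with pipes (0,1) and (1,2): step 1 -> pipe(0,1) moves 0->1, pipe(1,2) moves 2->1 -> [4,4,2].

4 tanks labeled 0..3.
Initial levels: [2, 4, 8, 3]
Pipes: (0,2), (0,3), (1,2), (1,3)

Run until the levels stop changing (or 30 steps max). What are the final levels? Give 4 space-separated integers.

Step 1: flows [2->0,3->0,2->1,1->3] -> levels [4 4 6 3]
Step 2: flows [2->0,0->3,2->1,1->3] -> levels [4 4 4 5]
Step 3: flows [0=2,3->0,1=2,3->1] -> levels [5 5 4 3]
Step 4: flows [0->2,0->3,1->2,1->3] -> levels [3 3 6 5]
Step 5: flows [2->0,3->0,2->1,3->1] -> levels [5 5 4 3]
  -> period-2 cycle: step 5 state = step 3 state; never stabilizes
  -> state at step 30: (30-3) mod 2 = 1, same as step 4 -> [3 3 6 5]

Answer: 3 3 6 5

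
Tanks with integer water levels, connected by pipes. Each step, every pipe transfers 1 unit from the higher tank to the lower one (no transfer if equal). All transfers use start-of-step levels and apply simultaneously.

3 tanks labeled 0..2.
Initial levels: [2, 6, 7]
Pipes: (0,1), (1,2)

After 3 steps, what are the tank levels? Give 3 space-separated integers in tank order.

Step 1: flows [1->0,2->1] -> levels [3 6 6]
Step 2: flows [1->0,1=2] -> levels [4 5 6]
Step 3: flows [1->0,2->1] -> levels [5 5 5]

Answer: 5 5 5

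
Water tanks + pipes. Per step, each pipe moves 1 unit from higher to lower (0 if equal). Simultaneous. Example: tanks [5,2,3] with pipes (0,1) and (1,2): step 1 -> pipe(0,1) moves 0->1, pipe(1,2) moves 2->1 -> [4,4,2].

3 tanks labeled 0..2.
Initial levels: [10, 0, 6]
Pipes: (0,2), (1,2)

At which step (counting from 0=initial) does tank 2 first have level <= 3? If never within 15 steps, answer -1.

Step 1: flows [0->2,2->1] -> levels [9 1 6]
Step 2: flows [0->2,2->1] -> levels [8 2 6]
Step 3: flows [0->2,2->1] -> levels [7 3 6]
Step 4: flows [0->2,2->1] -> levels [6 4 6]
Step 5: flows [0=2,2->1] -> levels [6 5 5]
Step 6: flows [0->2,1=2] -> levels [5 5 6]
Step 7: flows [2->0,2->1] -> levels [6 6 4]
Step 8: flows [0->2,1->2] -> levels [5 5 6]
  -> period-2 cycle (repeats step 6); tank 2 never drops to <=3
Tank 2 never reaches <=3 within 15 steps

Answer: -1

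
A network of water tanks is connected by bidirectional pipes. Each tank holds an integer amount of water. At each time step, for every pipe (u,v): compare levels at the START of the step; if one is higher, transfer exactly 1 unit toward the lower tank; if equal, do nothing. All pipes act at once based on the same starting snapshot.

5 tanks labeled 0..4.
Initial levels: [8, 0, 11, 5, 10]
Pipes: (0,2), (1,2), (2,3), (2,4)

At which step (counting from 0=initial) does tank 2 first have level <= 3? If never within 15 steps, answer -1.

Step 1: flows [2->0,2->1,2->3,2->4] -> levels [9 1 7 6 11]
Step 2: flows [0->2,2->1,2->3,4->2] -> levels [8 2 7 7 10]
Step 3: flows [0->2,2->1,2=3,4->2] -> levels [7 3 8 7 9]
Step 4: flows [2->0,2->1,2->3,4->2] -> levels [8 4 6 8 8]
Step 5: flows [0->2,2->1,3->2,4->2] -> levels [7 5 8 7 7]
Step 6: flows [2->0,2->1,2->3,2->4] -> levels [8 6 4 8 8]
Step 7: flows [0->2,1->2,3->2,4->2] -> levels [7 5 8 7 7]
  -> period-2 cycle (repeats step 5); tank 2 never drops to <=3
Tank 2 never reaches <=3 within 15 steps

Answer: -1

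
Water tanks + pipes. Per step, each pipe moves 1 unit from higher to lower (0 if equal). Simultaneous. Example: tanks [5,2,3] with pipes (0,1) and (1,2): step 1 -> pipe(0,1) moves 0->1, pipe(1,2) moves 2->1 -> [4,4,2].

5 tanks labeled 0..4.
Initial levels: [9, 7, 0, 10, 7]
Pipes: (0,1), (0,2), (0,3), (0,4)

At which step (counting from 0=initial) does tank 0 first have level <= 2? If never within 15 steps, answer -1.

Answer: -1

Derivation:
Step 1: flows [0->1,0->2,3->0,0->4] -> levels [7 8 1 9 8]
Step 2: flows [1->0,0->2,3->0,4->0] -> levels [9 7 2 8 7]
Step 3: flows [0->1,0->2,0->3,0->4] -> levels [5 8 3 9 8]
Step 4: flows [1->0,0->2,3->0,4->0] -> levels [7 7 4 8 7]
Step 5: flows [0=1,0->2,3->0,0=4] -> levels [7 7 5 7 7]
Step 6: flows [0=1,0->2,0=3,0=4] -> levels [6 7 6 7 7]
Step 7: flows [1->0,0=2,3->0,4->0] -> levels [9 6 6 6 6]
Step 8: flows [0->1,0->2,0->3,0->4] -> levels [5 7 7 7 7]
Step 9: flows [1->0,2->0,3->0,4->0] -> levels [9 6 6 6 6]
  -> period-2 cycle (repeats step 7); tank 0 never drops to <=2
Tank 0 never reaches <=2 within 15 steps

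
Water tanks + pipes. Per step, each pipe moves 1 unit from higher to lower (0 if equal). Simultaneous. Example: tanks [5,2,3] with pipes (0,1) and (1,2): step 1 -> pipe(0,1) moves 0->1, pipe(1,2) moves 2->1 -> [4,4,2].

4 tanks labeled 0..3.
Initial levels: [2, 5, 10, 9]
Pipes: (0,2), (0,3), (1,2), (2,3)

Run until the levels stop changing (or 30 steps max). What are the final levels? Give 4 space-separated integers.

Step 1: flows [2->0,3->0,2->1,2->3] -> levels [4 6 7 9]
Step 2: flows [2->0,3->0,2->1,3->2] -> levels [6 7 6 7]
Step 3: flows [0=2,3->0,1->2,3->2] -> levels [7 6 8 5]
Step 4: flows [2->0,0->3,2->1,2->3] -> levels [7 7 5 7]
Step 5: flows [0->2,0=3,1->2,3->2] -> levels [6 6 8 6]
Step 6: flows [2->0,0=3,2->1,2->3] -> levels [7 7 5 7]
  -> period-2 cycle: step 6 state = step 4 state; never stabilizes
  -> state at step 30: (30-4) mod 2 = 0, same as step 4 -> [7 7 5 7]

Answer: 7 7 5 7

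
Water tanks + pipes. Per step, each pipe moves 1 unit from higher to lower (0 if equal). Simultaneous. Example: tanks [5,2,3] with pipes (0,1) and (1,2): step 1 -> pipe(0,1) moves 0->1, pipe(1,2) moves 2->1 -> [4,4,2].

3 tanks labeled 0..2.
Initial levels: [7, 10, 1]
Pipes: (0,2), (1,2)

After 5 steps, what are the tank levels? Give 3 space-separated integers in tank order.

Answer: 6 6 6

Derivation:
Step 1: flows [0->2,1->2] -> levels [6 9 3]
Step 2: flows [0->2,1->2] -> levels [5 8 5]
Step 3: flows [0=2,1->2] -> levels [5 7 6]
Step 4: flows [2->0,1->2] -> levels [6 6 6]
Step 5: flows [0=2,1=2] -> levels [6 6 6]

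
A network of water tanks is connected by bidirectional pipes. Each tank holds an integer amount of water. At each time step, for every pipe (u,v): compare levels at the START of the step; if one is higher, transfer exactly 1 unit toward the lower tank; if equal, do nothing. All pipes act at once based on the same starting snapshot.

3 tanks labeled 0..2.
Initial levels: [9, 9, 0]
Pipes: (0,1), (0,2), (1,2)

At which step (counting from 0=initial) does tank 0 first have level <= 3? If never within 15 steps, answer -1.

Answer: -1

Derivation:
Step 1: flows [0=1,0->2,1->2] -> levels [8 8 2]
Step 2: flows [0=1,0->2,1->2] -> levels [7 7 4]
Step 3: flows [0=1,0->2,1->2] -> levels [6 6 6]
Step 4: flows [0=1,0=2,1=2] -> levels [6 6 6]
  -> stable; tank 0 stays at 6 > 3
Tank 0 never reaches <=3 within 15 steps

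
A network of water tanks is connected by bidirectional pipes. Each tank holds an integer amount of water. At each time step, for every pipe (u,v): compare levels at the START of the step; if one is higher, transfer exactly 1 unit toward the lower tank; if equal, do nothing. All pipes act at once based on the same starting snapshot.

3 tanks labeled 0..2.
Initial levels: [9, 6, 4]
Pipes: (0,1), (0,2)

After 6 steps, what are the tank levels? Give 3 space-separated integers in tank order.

Answer: 5 7 7

Derivation:
Step 1: flows [0->1,0->2] -> levels [7 7 5]
Step 2: flows [0=1,0->2] -> levels [6 7 6]
Step 3: flows [1->0,0=2] -> levels [7 6 6]
Step 4: flows [0->1,0->2] -> levels [5 7 7]
Step 5: flows [1->0,2->0] -> levels [7 6 6]
  -> period-2 cycle: step 5 state = step 3 state
  -> state at step 6: (6-3) mod 2 = 1, same as step 4 -> [5 7 7]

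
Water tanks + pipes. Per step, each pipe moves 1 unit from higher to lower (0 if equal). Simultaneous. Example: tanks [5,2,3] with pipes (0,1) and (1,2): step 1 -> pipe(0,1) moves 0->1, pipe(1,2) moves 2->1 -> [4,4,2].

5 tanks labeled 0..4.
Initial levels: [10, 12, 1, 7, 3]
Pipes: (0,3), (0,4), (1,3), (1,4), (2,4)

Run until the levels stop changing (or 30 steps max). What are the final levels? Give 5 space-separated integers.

Answer: 6 6 5 9 7

Derivation:
Step 1: flows [0->3,0->4,1->3,1->4,4->2] -> levels [8 10 2 9 4]
Step 2: flows [3->0,0->4,1->3,1->4,4->2] -> levels [8 8 3 9 5]
Step 3: flows [3->0,0->4,3->1,1->4,4->2] -> levels [8 8 4 7 6]
Step 4: flows [0->3,0->4,1->3,1->4,4->2] -> levels [6 6 5 9 7]
Step 5: flows [3->0,4->0,3->1,4->1,4->2] -> levels [8 8 6 7 4]
Step 6: flows [0->3,0->4,1->3,1->4,2->4] -> levels [6 6 5 9 7]
  -> period-2 cycle: step 6 state = step 4 state; never stabilizes
  -> state at step 30: (30-4) mod 2 = 0, same as step 4 -> [6 6 5 9 7]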